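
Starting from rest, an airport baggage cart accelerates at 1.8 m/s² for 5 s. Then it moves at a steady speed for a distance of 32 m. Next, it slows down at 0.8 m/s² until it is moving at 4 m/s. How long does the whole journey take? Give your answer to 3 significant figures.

14.8 s

Phase 1 (accelerating): v₀ = 0 m/s, a = 1.8 m/s².
v = v₀ + at = 0 + (1.8)(5) = 9.00 m/s
Δx = v₀t + ½at² = 0·5 + 0.5·1.8·5² = 22.5 m

Phase 2 (constant speed): v₀ = 9.00 m/s, a = 0 m/s².
Constant speed: t = d/v = 32/9.00 = 3.56 s

Phase 3 (decelerating): v₀ = 9.00 m/s, a = -0.8 m/s².
v = v₀ + at → t = (4 − 9.00) / -0.8 = 6.25 s
v² = v₀² + 2aΔx → Δx = (4² − 9.00²)/(2·-0.8) = 40.6 m
Total time = 5.00 + 3.56 + 6.25 = 14.8 s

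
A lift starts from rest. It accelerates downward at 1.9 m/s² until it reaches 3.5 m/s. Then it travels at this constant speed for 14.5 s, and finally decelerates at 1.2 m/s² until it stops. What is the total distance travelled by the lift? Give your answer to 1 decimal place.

59.1 m

Phase 1 (accelerating): v₀ = 0 m/s, a = 1.9 m/s².
v = v₀ + at → t = (3.5 − 0) / 1.9 = 1.84 s
v² = v₀² + 2aΔx → Δx = (3.5² − 0²)/(2·1.9) = 3.22 m

Phase 2 (constant speed): v₀ = 3.50 m/s, a = 0 m/s².
v = v₀ + at = 3.50 + (0)(14.5) = 3.50 m/s
Δx = v₀t + ½at² = 3.50·14.5 + 0.5·0·14.5² = 50.8 m

Phase 3 (decelerating): v₀ = 3.50 m/s, a = -1.2 m/s².
v = v₀ + at → t = (0 − 3.50) / -1.2 = 2.92 s
v² = v₀² + 2aΔx → Δx = (0² − 3.50²)/(2·-1.2) = 5.10 m
Total distance = 3.22 + 50.8 + 5.10 = 59.1 m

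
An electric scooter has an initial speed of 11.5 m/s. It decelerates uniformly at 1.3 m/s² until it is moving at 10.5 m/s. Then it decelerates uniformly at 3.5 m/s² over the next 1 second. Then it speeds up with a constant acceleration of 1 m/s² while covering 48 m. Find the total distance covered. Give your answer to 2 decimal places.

65.21 m

Phase 1 (decelerating): v₀ = 11.5 m/s, a = -1.3 m/s².
v = v₀ + at → t = (10.5 − 11.5) / -1.3 = 0.769 s
v² = v₀² + 2aΔx → Δx = (10.5² − 11.5²)/(2·-1.3) = 8.46 m

Phase 2 (decelerating): v₀ = 10.5 m/s, a = -3.5 m/s².
v = v₀ + at = 10.5 + (-3.5)(1) = 7.00 m/s
Δx = v₀t + ½at² = 10.5·1 + 0.5·-3.5·1² = 8.75 m

Phase 3 (accelerating): v₀ = 7.00 m/s, a = 1 m/s².
v² = v₀² + 2aΔx = 7.00² + 2·1·48 = 145 → v = 12.0 m/s
t = (v − v₀)/a = (12.0 − 7.00)/1 = 5.04 s
Total distance = 8.46 + 8.75 + 48.0 = 65.2 m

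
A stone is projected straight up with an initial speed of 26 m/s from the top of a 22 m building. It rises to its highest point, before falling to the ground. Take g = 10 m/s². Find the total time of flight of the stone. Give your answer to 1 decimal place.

Phase 1 (rising): v₀ = 26.0 m/s, a = -10 m/s².
v = v₀ + at → t = (0 − 26.0) / -10 = 2.60 s
v² = v₀² + 2aΔx → Δx = (0² − 26.0²)/(2·-10) = 33.8 m

Phase 2 (falling): v₀ = 0 m/s, a = -10 m/s².
Falls 55.8 m from rest: t = √(2·55.8/10) = 3.34 s; v = g·t = 33.4 m/s.
Total time = 2.60 + 3.34 = 5.94 s

5.9 s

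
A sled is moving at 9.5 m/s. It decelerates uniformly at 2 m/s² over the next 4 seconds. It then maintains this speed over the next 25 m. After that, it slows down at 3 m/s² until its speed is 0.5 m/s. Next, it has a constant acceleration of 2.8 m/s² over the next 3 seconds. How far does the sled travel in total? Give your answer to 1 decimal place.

Phase 1 (decelerating): v₀ = 9.50 m/s, a = -2 m/s².
v = v₀ + at = 9.50 + (-2)(4) = 1.50 m/s
Δx = v₀t + ½at² = 9.50·4 + 0.5·-2·4² = 22.0 m

Phase 2 (constant speed): v₀ = 1.50 m/s, a = 0 m/s².
Constant speed: t = d/v = 25/1.50 = 16.7 s

Phase 3 (decelerating): v₀ = 1.50 m/s, a = -3 m/s².
v = v₀ + at → t = (0.5 − 1.50) / -3 = 0.333 s
v² = v₀² + 2aΔx → Δx = (0.5² − 1.50²)/(2·-3) = 0.333 m

Phase 4 (accelerating): v₀ = 0.500 m/s, a = 2.8 m/s².
v = v₀ + at = 0.500 + (2.8)(3) = 8.90 m/s
Δx = v₀t + ½at² = 0.500·3 + 0.5·2.8·3² = 14.1 m
Total distance = 22.0 + 25.0 + 0.333 + 14.1 = 61.4 m

61.4 m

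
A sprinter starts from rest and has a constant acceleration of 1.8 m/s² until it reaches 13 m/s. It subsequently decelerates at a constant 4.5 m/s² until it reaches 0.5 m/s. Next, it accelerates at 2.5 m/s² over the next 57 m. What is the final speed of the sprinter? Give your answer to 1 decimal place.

Phase 1 (accelerating): v₀ = 0 m/s, a = 1.8 m/s².
v = v₀ + at → t = (13 − 0) / 1.8 = 7.22 s
v² = v₀² + 2aΔx → Δx = (13² − 0²)/(2·1.8) = 46.9 m

Phase 2 (decelerating): v₀ = 13.0 m/s, a = -4.5 m/s².
v = v₀ + at → t = (0.5 − 13.0) / -4.5 = 2.78 s
v² = v₀² + 2aΔx → Δx = (0.5² − 13.0²)/(2·-4.5) = 18.8 m

Phase 3 (accelerating): v₀ = 0.500 m/s, a = 2.5 m/s².
v² = v₀² + 2aΔx = 0.500² + 2·2.5·57 = 285 → v = 16.9 m/s
t = (v − v₀)/a = (16.9 − 0.500)/2.5 = 6.56 s
Final speed = 16.9 m/s

16.9 m/s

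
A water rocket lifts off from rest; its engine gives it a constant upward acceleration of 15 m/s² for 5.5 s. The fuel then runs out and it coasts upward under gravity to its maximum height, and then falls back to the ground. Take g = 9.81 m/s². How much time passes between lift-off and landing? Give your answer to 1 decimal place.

Phase 1 (powered ascent): v₀ = 0 m/s, a = 15 m/s².
v = v₀ + at = 0 + (15)(5.5) = 82.5 m/s
Δx = v₀t + ½at² = 0·5.5 + 0.5·15·5.5² = 227 m

Phase 2 (coasting upward): v₀ = 82.5 m/s, a = -9.81 m/s².
v = v₀ + at → t = (0 − 82.5) / -9.81 = 8.41 s
v² = v₀² + 2aΔx → Δx = (0² − 82.5²)/(2·-9.81) = 347 m

Phase 3 (free fall): v₀ = 0 m/s, a = -9.81 m/s².
Falls 574 m from rest: t = √(2·574/9.81) = 10.8 s; v = g·t = 106 m/s.
Total time = 5.50 + 8.41 + 10.8 = 24.7 s

24.7 s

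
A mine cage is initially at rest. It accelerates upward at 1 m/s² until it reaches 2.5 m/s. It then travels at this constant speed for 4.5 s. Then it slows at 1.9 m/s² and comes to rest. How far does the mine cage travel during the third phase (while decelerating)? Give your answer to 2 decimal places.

1.64 m

Phase 1 (accelerating): v₀ = 0 m/s, a = 1 m/s².
v = v₀ + at → t = (2.5 − 0) / 1 = 2.50 s
v² = v₀² + 2aΔx → Δx = (2.5² − 0²)/(2·1) = 3.12 m

Phase 2 (constant speed): v₀ = 2.50 m/s, a = 0 m/s².
v = v₀ + at = 2.50 + (0)(4.5) = 2.50 m/s
Δx = v₀t + ½at² = 2.50·4.5 + 0.5·0·4.5² = 11.2 m

Phase 3 (decelerating): v₀ = 2.50 m/s, a = -1.9 m/s².
v = v₀ + at → t = (0 − 2.50) / -1.9 = 1.32 s
v² = v₀² + 2aΔx → Δx = (0² − 2.50²)/(2·-1.9) = 1.64 m
Distance in phase 3 = 1.64 m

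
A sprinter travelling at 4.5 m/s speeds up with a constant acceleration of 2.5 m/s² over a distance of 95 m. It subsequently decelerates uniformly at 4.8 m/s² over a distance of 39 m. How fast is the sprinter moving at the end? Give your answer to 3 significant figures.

Phase 1 (accelerating): v₀ = 4.50 m/s, a = 2.5 m/s².
v² = v₀² + 2aΔx = 4.50² + 2·2.5·95 = 495 → v = 22.3 m/s
t = (v − v₀)/a = (22.3 − 4.50)/2.5 = 7.10 s

Phase 2 (decelerating): v₀ = 22.3 m/s, a = -4.8 m/s².
v² = v₀² + 2aΔx = 22.3² + 2·-4.8·39 = 121 → v = 11.0 m/s
t = (v − v₀)/a = (11.0 − 22.3)/-4.8 = 2.35 s
Final speed = 11.0 m/s

11.0 m/s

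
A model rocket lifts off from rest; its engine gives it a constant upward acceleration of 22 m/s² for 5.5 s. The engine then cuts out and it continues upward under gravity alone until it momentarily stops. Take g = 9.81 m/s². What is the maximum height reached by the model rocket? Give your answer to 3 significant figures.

1080 m

Phase 1 (powered ascent): v₀ = 0 m/s, a = 22 m/s².
v = v₀ + at = 0 + (22)(5.5) = 121 m/s
Δx = v₀t + ½at² = 0·5.5 + 0.5·22·5.5² = 333 m

Phase 2 (coasting upward): v₀ = 121 m/s, a = -9.81 m/s².
v = v₀ + at → t = (0 − 121) / -9.81 = 12.3 s
v² = v₀² + 2aΔx → Δx = (0² − 121²)/(2·-9.81) = 746 m
Maximum height = 333 + 746 = 1080 m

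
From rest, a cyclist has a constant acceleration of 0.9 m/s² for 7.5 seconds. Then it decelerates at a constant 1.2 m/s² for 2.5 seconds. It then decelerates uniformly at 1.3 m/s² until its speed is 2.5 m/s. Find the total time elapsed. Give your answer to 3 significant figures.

Phase 1 (accelerating): v₀ = 0 m/s, a = 0.9 m/s².
v = v₀ + at = 0 + (0.9)(7.5) = 6.75 m/s
Δx = v₀t + ½at² = 0·7.5 + 0.5·0.9·7.5² = 25.3 m

Phase 2 (decelerating): v₀ = 6.75 m/s, a = -1.2 m/s².
v = v₀ + at = 6.75 + (-1.2)(2.5) = 3.75 m/s
Δx = v₀t + ½at² = 6.75·2.5 + 0.5·-1.2·2.5² = 13.1 m

Phase 3 (decelerating): v₀ = 3.75 m/s, a = -1.3 m/s².
v = v₀ + at → t = (2.5 − 3.75) / -1.3 = 0.962 s
v² = v₀² + 2aΔx → Δx = (2.5² − 3.75²)/(2·-1.3) = 3.00 m
Total time = 7.50 + 2.50 + 0.962 = 11.0 s

11.0 s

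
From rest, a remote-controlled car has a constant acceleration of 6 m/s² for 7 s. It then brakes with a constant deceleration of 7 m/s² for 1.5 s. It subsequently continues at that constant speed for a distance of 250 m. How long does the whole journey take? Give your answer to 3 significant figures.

Phase 1 (accelerating): v₀ = 0 m/s, a = 6 m/s².
v = v₀ + at = 0 + (6)(7) = 42.0 m/s
Δx = v₀t + ½at² = 0·7 + 0.5·6·7² = 147 m

Phase 2 (decelerating): v₀ = 42.0 m/s, a = -7 m/s².
v = v₀ + at = 42.0 + (-7)(1.5) = 31.5 m/s
Δx = v₀t + ½at² = 42.0·1.5 + 0.5·-7·1.5² = 55.1 m

Phase 3 (constant speed): v₀ = 31.5 m/s, a = 0 m/s².
Constant speed: t = d/v = 250/31.5 = 7.94 s
Total time = 7.00 + 1.50 + 7.94 = 16.4 s

16.4 s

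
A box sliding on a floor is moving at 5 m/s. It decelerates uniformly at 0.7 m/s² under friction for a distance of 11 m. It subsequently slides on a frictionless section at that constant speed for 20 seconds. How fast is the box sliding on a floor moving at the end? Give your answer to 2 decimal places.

Phase 1 (decelerating): v₀ = 5.00 m/s, a = -0.7 m/s².
v² = v₀² + 2aΔx = 5.00² + 2·-0.7·11 = 9.60 → v = 3.10 m/s
t = (v − v₀)/a = (3.10 − 5.00)/-0.7 = 2.72 s

Phase 2 (constant speed): v₀ = 3.10 m/s, a = 0 m/s².
v = v₀ + at = 3.10 + (0)(20) = 3.10 m/s
Δx = v₀t + ½at² = 3.10·20 + 0.5·0·20² = 62.0 m
Final speed = 3.10 m/s

3.10 m/s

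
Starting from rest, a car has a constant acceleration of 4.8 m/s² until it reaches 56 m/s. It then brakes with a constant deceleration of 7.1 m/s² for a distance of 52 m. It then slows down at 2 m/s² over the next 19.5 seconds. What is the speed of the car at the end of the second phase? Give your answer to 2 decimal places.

48.97 m/s

Phase 1 (accelerating): v₀ = 0 m/s, a = 4.8 m/s².
v = v₀ + at → t = (56 − 0) / 4.8 = 11.7 s
v² = v₀² + 2aΔx → Δx = (56² − 0²)/(2·4.8) = 327 m

Phase 2 (decelerating): v₀ = 56.0 m/s, a = -7.1 m/s².
v² = v₀² + 2aΔx = 56.0² + 2·-7.1·52 = 2400 → v = 49.0 m/s
t = (v − v₀)/a = (49.0 − 56.0)/-7.1 = 0.991 s
Speed at end of phase 2 = 49.0 m/s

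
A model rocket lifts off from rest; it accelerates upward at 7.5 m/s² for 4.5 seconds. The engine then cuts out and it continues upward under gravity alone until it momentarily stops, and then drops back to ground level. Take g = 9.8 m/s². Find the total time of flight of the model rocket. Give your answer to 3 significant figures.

13.2 s

Phase 1 (powered ascent): v₀ = 0 m/s, a = 7.5 m/s².
v = v₀ + at = 0 + (7.5)(4.5) = 33.8 m/s
Δx = v₀t + ½at² = 0·4.5 + 0.5·7.5·4.5² = 75.9 m

Phase 2 (coasting upward): v₀ = 33.8 m/s, a = -9.8 m/s².
v = v₀ + at → t = (0 − 33.8) / -9.8 = 3.44 s
v² = v₀² + 2aΔx → Δx = (0² − 33.8²)/(2·-9.8) = 58.1 m

Phase 3 (free fall): v₀ = 0 m/s, a = -9.8 m/s².
Falls 134 m from rest: t = √(2·134/9.8) = 5.23 s; v = g·t = 51.3 m/s.
Total time = 4.50 + 3.44 + 5.23 = 13.2 s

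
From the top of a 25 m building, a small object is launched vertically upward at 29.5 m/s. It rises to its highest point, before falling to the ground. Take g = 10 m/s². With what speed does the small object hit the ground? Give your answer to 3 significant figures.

Phase 1 (rising): v₀ = 29.5 m/s, a = -10 m/s².
v = v₀ + at → t = (0 − 29.5) / -10 = 2.95 s
v² = v₀² + 2aΔx → Δx = (0² − 29.5²)/(2·-10) = 43.5 m

Phase 2 (falling): v₀ = 0 m/s, a = -10 m/s².
Falls 68.5 m from rest: t = √(2·68.5/10) = 3.70 s; v = g·t = 37.0 m/s.
Final speed = 37.0 m/s

37.0 m/s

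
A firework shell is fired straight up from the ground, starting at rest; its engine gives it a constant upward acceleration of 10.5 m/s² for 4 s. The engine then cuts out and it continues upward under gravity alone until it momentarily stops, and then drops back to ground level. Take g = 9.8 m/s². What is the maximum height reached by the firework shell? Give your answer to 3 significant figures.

Phase 1 (powered ascent): v₀ = 0 m/s, a = 10.5 m/s².
v = v₀ + at = 0 + (10.5)(4) = 42.0 m/s
Δx = v₀t + ½at² = 0·4 + 0.5·10.5·4² = 84.0 m

Phase 2 (coasting upward): v₀ = 42.0 m/s, a = -9.8 m/s².
v = v₀ + at → t = (0 − 42.0) / -9.8 = 4.29 s
v² = v₀² + 2aΔx → Δx = (0² − 42.0²)/(2·-9.8) = 90.0 m
Maximum height = 84.0 + 90.0 = 174 m

174 m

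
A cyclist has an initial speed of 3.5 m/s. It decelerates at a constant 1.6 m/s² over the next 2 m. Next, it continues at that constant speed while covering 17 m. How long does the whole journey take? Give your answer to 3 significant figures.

7.70 s

Phase 1 (decelerating): v₀ = 3.50 m/s, a = -1.6 m/s².
v² = v₀² + 2aΔx = 3.50² + 2·-1.6·2 = 5.85 → v = 2.42 m/s
t = (v − v₀)/a = (2.42 − 3.50)/-1.6 = 0.676 s

Phase 2 (constant speed): v₀ = 2.42 m/s, a = 0 m/s².
Constant speed: t = d/v = 17/2.42 = 7.03 s
Total time = 0.676 + 7.03 = 7.70 s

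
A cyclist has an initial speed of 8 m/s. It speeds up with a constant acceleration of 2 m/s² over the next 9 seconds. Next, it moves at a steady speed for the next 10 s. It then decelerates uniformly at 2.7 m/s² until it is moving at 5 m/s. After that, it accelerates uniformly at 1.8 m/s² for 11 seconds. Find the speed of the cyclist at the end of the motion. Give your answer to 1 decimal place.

Phase 1 (accelerating): v₀ = 8.00 m/s, a = 2 m/s².
v = v₀ + at = 8.00 + (2)(9) = 26.0 m/s
Δx = v₀t + ½at² = 8.00·9 + 0.5·2·9² = 153 m

Phase 2 (constant speed): v₀ = 26.0 m/s, a = 0 m/s².
v = v₀ + at = 26.0 + (0)(10) = 26.0 m/s
Δx = v₀t + ½at² = 26.0·10 + 0.5·0·10² = 260 m

Phase 3 (decelerating): v₀ = 26.0 m/s, a = -2.7 m/s².
v = v₀ + at → t = (5 − 26.0) / -2.7 = 7.78 s
v² = v₀² + 2aΔx → Δx = (5² − 26.0²)/(2·-2.7) = 121 m

Phase 4 (accelerating): v₀ = 5.00 m/s, a = 1.8 m/s².
v = v₀ + at = 5.00 + (1.8)(11) = 24.8 m/s
Δx = v₀t + ½at² = 5.00·11 + 0.5·1.8·11² = 164 m
Final speed = 24.8 m/s

24.8 m/s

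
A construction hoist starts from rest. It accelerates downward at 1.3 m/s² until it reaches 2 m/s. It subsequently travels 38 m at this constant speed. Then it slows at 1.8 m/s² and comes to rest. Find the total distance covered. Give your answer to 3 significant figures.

Phase 1 (accelerating): v₀ = 0 m/s, a = 1.3 m/s².
v = v₀ + at → t = (2 − 0) / 1.3 = 1.54 s
v² = v₀² + 2aΔx → Δx = (2² − 0²)/(2·1.3) = 1.54 m

Phase 2 (constant speed): v₀ = 2.00 m/s, a = 0 m/s².
Constant speed: t = d/v = 38/2.00 = 19.0 s

Phase 3 (decelerating): v₀ = 2.00 m/s, a = -1.8 m/s².
v = v₀ + at → t = (0 − 2.00) / -1.8 = 1.11 s
v² = v₀² + 2aΔx → Δx = (0² − 2.00²)/(2·-1.8) = 1.11 m
Total distance = 1.54 + 38.0 + 1.11 = 40.6 m

40.6 m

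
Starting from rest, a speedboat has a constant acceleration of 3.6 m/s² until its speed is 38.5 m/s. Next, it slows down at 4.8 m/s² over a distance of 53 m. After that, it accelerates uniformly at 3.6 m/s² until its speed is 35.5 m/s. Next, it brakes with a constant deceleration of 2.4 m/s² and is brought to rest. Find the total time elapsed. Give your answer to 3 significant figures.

28.2 s

Phase 1 (accelerating): v₀ = 0 m/s, a = 3.6 m/s².
v = v₀ + at → t = (38.5 − 0) / 3.6 = 10.7 s
v² = v₀² + 2aΔx → Δx = (38.5² − 0²)/(2·3.6) = 206 m

Phase 2 (decelerating): v₀ = 38.5 m/s, a = -4.8 m/s².
v² = v₀² + 2aΔx = 38.5² + 2·-4.8·53 = 973 → v = 31.2 m/s
t = (v − v₀)/a = (31.2 − 38.5)/-4.8 = 1.52 s

Phase 3 (accelerating): v₀ = 31.2 m/s, a = 3.6 m/s².
v = v₀ + at → t = (35.5 − 31.2) / 3.6 = 1.19 s
v² = v₀² + 2aΔx → Δx = (35.5² − 31.2²)/(2·3.6) = 39.8 m

Phase 4 (decelerating): v₀ = 35.5 m/s, a = -2.4 m/s².
v = v₀ + at → t = (0 − 35.5) / -2.4 = 14.8 s
v² = v₀² + 2aΔx → Δx = (0² − 35.5²)/(2·-2.4) = 263 m
Total time = 10.7 + 1.52 + 1.19 + 14.8 = 28.2 s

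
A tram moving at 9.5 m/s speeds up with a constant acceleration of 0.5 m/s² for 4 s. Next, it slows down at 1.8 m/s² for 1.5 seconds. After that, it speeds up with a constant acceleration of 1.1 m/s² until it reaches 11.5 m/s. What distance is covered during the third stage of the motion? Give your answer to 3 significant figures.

Phase 1 (accelerating): v₀ = 9.50 m/s, a = 0.5 m/s².
v = v₀ + at = 9.50 + (0.5)(4) = 11.5 m/s
Δx = v₀t + ½at² = 9.50·4 + 0.5·0.5·4² = 42.0 m

Phase 2 (decelerating): v₀ = 11.5 m/s, a = -1.8 m/s².
v = v₀ + at = 11.5 + (-1.8)(1.5) = 8.80 m/s
Δx = v₀t + ½at² = 11.5·1.5 + 0.5·-1.8·1.5² = 15.2 m

Phase 3 (accelerating): v₀ = 8.80 m/s, a = 1.1 m/s².
v = v₀ + at → t = (11.5 − 8.80) / 1.1 = 2.45 s
v² = v₀² + 2aΔx → Δx = (11.5² − 8.80²)/(2·1.1) = 24.9 m
Distance in phase 3 = 24.9 m

24.9 m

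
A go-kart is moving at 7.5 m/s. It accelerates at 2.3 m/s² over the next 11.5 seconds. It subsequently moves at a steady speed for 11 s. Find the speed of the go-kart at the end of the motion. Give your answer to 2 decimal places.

33.95 m/s

Phase 1 (accelerating): v₀ = 7.50 m/s, a = 2.3 m/s².
v = v₀ + at = 7.50 + (2.3)(11.5) = 34.0 m/s
Δx = v₀t + ½at² = 7.50·11.5 + 0.5·2.3·11.5² = 238 m

Phase 2 (constant speed): v₀ = 34.0 m/s, a = 0 m/s².
v = v₀ + at = 34.0 + (0)(11) = 34.0 m/s
Δx = v₀t + ½at² = 34.0·11 + 0.5·0·11² = 373 m
Final speed = 34.0 m/s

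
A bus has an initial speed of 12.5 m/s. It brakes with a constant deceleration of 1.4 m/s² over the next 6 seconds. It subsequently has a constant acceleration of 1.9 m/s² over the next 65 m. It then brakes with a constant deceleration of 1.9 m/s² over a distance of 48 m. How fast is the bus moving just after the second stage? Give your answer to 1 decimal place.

Phase 1 (decelerating): v₀ = 12.5 m/s, a = -1.4 m/s².
v = v₀ + at = 12.5 + (-1.4)(6) = 4.10 m/s
Δx = v₀t + ½at² = 12.5·6 + 0.5·-1.4·6² = 49.8 m

Phase 2 (accelerating): v₀ = 4.10 m/s, a = 1.9 m/s².
v² = v₀² + 2aΔx = 4.10² + 2·1.9·65 = 264 → v = 16.2 m/s
t = (v − v₀)/a = (16.2 − 4.10)/1.9 = 6.39 s
Speed at end of phase 2 = 16.2 m/s

16.2 m/s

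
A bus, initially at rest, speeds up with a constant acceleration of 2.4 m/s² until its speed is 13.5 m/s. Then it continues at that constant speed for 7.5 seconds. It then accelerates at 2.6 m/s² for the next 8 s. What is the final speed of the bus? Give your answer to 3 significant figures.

Phase 1 (accelerating): v₀ = 0 m/s, a = 2.4 m/s².
v = v₀ + at → t = (13.5 − 0) / 2.4 = 5.62 s
v² = v₀² + 2aΔx → Δx = (13.5² − 0²)/(2·2.4) = 38.0 m

Phase 2 (constant speed): v₀ = 13.5 m/s, a = 0 m/s².
v = v₀ + at = 13.5 + (0)(7.5) = 13.5 m/s
Δx = v₀t + ½at² = 13.5·7.5 + 0.5·0·7.5² = 101 m

Phase 3 (accelerating): v₀ = 13.5 m/s, a = 2.6 m/s².
v = v₀ + at = 13.5 + (2.6)(8) = 34.3 m/s
Δx = v₀t + ½at² = 13.5·8 + 0.5·2.6·8² = 191 m
Final speed = 34.3 m/s

34.3 m/s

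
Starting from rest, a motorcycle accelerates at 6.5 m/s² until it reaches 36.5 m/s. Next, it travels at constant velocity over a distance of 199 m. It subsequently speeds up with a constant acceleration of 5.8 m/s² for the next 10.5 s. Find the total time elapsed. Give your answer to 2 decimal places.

21.57 s

Phase 1 (accelerating): v₀ = 0 m/s, a = 6.5 m/s².
v = v₀ + at → t = (36.5 − 0) / 6.5 = 5.62 s
v² = v₀² + 2aΔx → Δx = (36.5² − 0²)/(2·6.5) = 102 m

Phase 2 (constant speed): v₀ = 36.5 m/s, a = 0 m/s².
Constant speed: t = d/v = 199/36.5 = 5.45 s

Phase 3 (accelerating): v₀ = 36.5 m/s, a = 5.8 m/s².
v = v₀ + at = 36.5 + (5.8)(10.5) = 97.4 m/s
Δx = v₀t + ½at² = 36.5·10.5 + 0.5·5.8·10.5² = 703 m
Total time = 5.62 + 5.45 + 10.5 = 21.6 s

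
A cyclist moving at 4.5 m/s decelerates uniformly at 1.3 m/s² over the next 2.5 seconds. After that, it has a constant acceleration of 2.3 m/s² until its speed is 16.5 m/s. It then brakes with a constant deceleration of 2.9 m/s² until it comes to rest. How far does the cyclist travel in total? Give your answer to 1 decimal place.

113.0 m

Phase 1 (decelerating): v₀ = 4.50 m/s, a = -1.3 m/s².
v = v₀ + at = 4.50 + (-1.3)(2.5) = 1.25 m/s
Δx = v₀t + ½at² = 4.50·2.5 + 0.5·-1.3·2.5² = 7.19 m

Phase 2 (accelerating): v₀ = 1.25 m/s, a = 2.3 m/s².
v = v₀ + at → t = (16.5 − 1.25) / 2.3 = 6.63 s
v² = v₀² + 2aΔx → Δx = (16.5² − 1.25²)/(2·2.3) = 58.8 m

Phase 3 (decelerating): v₀ = 16.5 m/s, a = -2.9 m/s².
v = v₀ + at → t = (0 − 16.5) / -2.9 = 5.69 s
v² = v₀² + 2aΔx → Δx = (0² − 16.5²)/(2·-2.9) = 46.9 m
Total distance = 7.19 + 58.8 + 46.9 = 113 m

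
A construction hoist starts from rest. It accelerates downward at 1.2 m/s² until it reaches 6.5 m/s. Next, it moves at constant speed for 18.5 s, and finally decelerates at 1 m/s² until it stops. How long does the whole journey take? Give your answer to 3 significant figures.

30.4 s

Phase 1 (accelerating): v₀ = 0 m/s, a = 1.2 m/s².
v = v₀ + at → t = (6.5 − 0) / 1.2 = 5.42 s
v² = v₀² + 2aΔx → Δx = (6.5² − 0²)/(2·1.2) = 17.6 m

Phase 2 (constant speed): v₀ = 6.50 m/s, a = 0 m/s².
v = v₀ + at = 6.50 + (0)(18.5) = 6.50 m/s
Δx = v₀t + ½at² = 6.50·18.5 + 0.5·0·18.5² = 120 m

Phase 3 (decelerating): v₀ = 6.50 m/s, a = -1 m/s².
v = v₀ + at → t = (0 − 6.50) / -1 = 6.50 s
v² = v₀² + 2aΔx → Δx = (0² − 6.50²)/(2·-1) = 21.1 m
Total time = 5.42 + 18.5 + 6.50 = 30.4 s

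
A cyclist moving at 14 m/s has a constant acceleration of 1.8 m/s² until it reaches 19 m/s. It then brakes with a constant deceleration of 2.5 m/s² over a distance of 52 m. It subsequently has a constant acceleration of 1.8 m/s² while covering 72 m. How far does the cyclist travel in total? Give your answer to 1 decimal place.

Phase 1 (accelerating): v₀ = 14.0 m/s, a = 1.8 m/s².
v = v₀ + at → t = (19 − 14.0) / 1.8 = 2.78 s
v² = v₀² + 2aΔx → Δx = (19² − 14.0²)/(2·1.8) = 45.8 m

Phase 2 (decelerating): v₀ = 19.0 m/s, a = -2.5 m/s².
v² = v₀² + 2aΔx = 19.0² + 2·-2.5·52 = 101 → v = 10.0 m/s
t = (v − v₀)/a = (10.0 − 19.0)/-2.5 = 3.58 s

Phase 3 (accelerating): v₀ = 10.0 m/s, a = 1.8 m/s².
v² = v₀² + 2aΔx = 10.0² + 2·1.8·72 = 360 → v = 19.0 m/s
t = (v − v₀)/a = (19.0 − 10.0)/1.8 = 4.96 s
Total distance = 45.8 + 52.0 + 72.0 = 170 m

169.8 m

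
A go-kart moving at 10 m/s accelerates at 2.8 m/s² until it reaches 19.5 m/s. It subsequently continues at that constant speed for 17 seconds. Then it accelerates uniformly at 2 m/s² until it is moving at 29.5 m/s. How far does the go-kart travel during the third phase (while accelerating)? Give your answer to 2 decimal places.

Phase 1 (accelerating): v₀ = 10.0 m/s, a = 2.8 m/s².
v = v₀ + at → t = (19.5 − 10.0) / 2.8 = 3.39 s
v² = v₀² + 2aΔx → Δx = (19.5² − 10.0²)/(2·2.8) = 50.0 m

Phase 2 (constant speed): v₀ = 19.5 m/s, a = 0 m/s².
v = v₀ + at = 19.5 + (0)(17) = 19.5 m/s
Δx = v₀t + ½at² = 19.5·17 + 0.5·0·17² = 332 m

Phase 3 (accelerating): v₀ = 19.5 m/s, a = 2 m/s².
v = v₀ + at → t = (29.5 − 19.5) / 2 = 5.00 s
v² = v₀² + 2aΔx → Δx = (29.5² − 19.5²)/(2·2) = 122 m
Distance in phase 3 = 122 m

122.50 m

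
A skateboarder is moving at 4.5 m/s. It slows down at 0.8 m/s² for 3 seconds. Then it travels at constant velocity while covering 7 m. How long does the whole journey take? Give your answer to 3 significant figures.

6.33 s

Phase 1 (decelerating): v₀ = 4.50 m/s, a = -0.8 m/s².
v = v₀ + at = 4.50 + (-0.8)(3) = 2.10 m/s
Δx = v₀t + ½at² = 4.50·3 + 0.5·-0.8·3² = 9.90 m

Phase 2 (constant speed): v₀ = 2.10 m/s, a = 0 m/s².
Constant speed: t = d/v = 7/2.10 = 3.33 s
Total time = 3.00 + 3.33 = 6.33 s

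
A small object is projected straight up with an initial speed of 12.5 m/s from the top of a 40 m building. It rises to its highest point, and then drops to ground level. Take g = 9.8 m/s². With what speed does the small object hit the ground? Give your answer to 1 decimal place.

Phase 1 (rising): v₀ = 12.5 m/s, a = -9.8 m/s².
v = v₀ + at → t = (0 − 12.5) / -9.8 = 1.28 s
v² = v₀² + 2aΔx → Δx = (0² − 12.5²)/(2·-9.8) = 7.97 m

Phase 2 (falling): v₀ = 0 m/s, a = -9.8 m/s².
Falls 48.0 m from rest: t = √(2·48.0/9.8) = 3.13 s; v = g·t = 30.7 m/s.
Final speed = 30.7 m/s

30.7 m/s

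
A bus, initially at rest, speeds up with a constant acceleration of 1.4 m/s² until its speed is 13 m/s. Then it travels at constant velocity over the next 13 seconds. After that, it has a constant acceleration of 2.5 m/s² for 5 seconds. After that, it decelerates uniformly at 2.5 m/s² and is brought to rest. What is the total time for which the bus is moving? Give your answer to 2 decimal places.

Phase 1 (accelerating): v₀ = 0 m/s, a = 1.4 m/s².
v = v₀ + at → t = (13 − 0) / 1.4 = 9.29 s
v² = v₀² + 2aΔx → Δx = (13² − 0²)/(2·1.4) = 60.4 m

Phase 2 (constant speed): v₀ = 13.0 m/s, a = 0 m/s².
v = v₀ + at = 13.0 + (0)(13) = 13.0 m/s
Δx = v₀t + ½at² = 13.0·13 + 0.5·0·13² = 169 m

Phase 3 (accelerating): v₀ = 13.0 m/s, a = 2.5 m/s².
v = v₀ + at = 13.0 + (2.5)(5) = 25.5 m/s
Δx = v₀t + ½at² = 13.0·5 + 0.5·2.5·5² = 96.2 m

Phase 4 (decelerating): v₀ = 25.5 m/s, a = -2.5 m/s².
v = v₀ + at → t = (0 − 25.5) / -2.5 = 10.2 s
v² = v₀² + 2aΔx → Δx = (0² − 25.5²)/(2·-2.5) = 130 m
Total time = 9.29 + 13.0 + 5.00 + 10.2 = 37.5 s

37.49 s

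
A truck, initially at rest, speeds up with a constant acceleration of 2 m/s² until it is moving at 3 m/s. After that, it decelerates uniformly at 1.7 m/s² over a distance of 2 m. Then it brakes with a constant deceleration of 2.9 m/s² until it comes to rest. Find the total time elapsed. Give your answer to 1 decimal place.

Phase 1 (accelerating): v₀ = 0 m/s, a = 2 m/s².
v = v₀ + at → t = (3 − 0) / 2 = 1.50 s
v² = v₀² + 2aΔx → Δx = (3² − 0²)/(2·2) = 2.25 m

Phase 2 (decelerating): v₀ = 3.00 m/s, a = -1.7 m/s².
v² = v₀² + 2aΔx = 3.00² + 2·-1.7·2 = 2.20 → v = 1.48 m/s
t = (v − v₀)/a = (1.48 − 3.00)/-1.7 = 0.892 s

Phase 3 (decelerating): v₀ = 1.48 m/s, a = -2.9 m/s².
v = v₀ + at → t = (0 − 1.48) / -2.9 = 0.511 s
v² = v₀² + 2aΔx → Δx = (0² − 1.48²)/(2·-2.9) = 0.379 m
Total time = 1.50 + 0.892 + 0.511 = 2.90 s

2.9 s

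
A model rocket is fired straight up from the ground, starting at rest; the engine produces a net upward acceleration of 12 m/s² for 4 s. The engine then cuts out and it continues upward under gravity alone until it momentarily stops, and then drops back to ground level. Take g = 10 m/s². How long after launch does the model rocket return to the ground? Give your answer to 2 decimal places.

15.30 s

Phase 1 (powered ascent): v₀ = 0 m/s, a = 12 m/s².
v = v₀ + at = 0 + (12)(4) = 48.0 m/s
Δx = v₀t + ½at² = 0·4 + 0.5·12·4² = 96.0 m

Phase 2 (coasting upward): v₀ = 48.0 m/s, a = -10 m/s².
v = v₀ + at → t = (0 − 48.0) / -10 = 4.80 s
v² = v₀² + 2aΔx → Δx = (0² − 48.0²)/(2·-10) = 115 m

Phase 3 (free fall): v₀ = 0 m/s, a = -10 m/s².
Falls 211 m from rest: t = √(2·211/10) = 6.50 s; v = g·t = 65.0 m/s.
Total time = 4.00 + 4.80 + 6.50 = 15.3 s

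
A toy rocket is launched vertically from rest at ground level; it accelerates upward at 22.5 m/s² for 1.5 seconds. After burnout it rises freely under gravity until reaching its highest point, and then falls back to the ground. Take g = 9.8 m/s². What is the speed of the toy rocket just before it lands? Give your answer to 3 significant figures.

40.4 m/s

Phase 1 (powered ascent): v₀ = 0 m/s, a = 22.5 m/s².
v = v₀ + at = 0 + (22.5)(1.5) = 33.8 m/s
Δx = v₀t + ½at² = 0·1.5 + 0.5·22.5·1.5² = 25.3 m

Phase 2 (coasting upward): v₀ = 33.8 m/s, a = -9.8 m/s².
v = v₀ + at → t = (0 − 33.8) / -9.8 = 3.44 s
v² = v₀² + 2aΔx → Δx = (0² − 33.8²)/(2·-9.8) = 58.1 m

Phase 3 (free fall): v₀ = 0 m/s, a = -9.8 m/s².
Falls 83.4 m from rest: t = √(2·83.4/9.8) = 4.13 s; v = g·t = 40.4 m/s.
Impact speed = 40.4 m/s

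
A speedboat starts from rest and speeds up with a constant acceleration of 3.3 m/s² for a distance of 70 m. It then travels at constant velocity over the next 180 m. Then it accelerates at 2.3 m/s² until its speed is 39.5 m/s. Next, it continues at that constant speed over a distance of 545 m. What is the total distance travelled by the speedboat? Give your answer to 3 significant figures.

1030 m

Phase 1 (accelerating): v₀ = 0 m/s, a = 3.3 m/s².
v² = v₀² + 2aΔx = 0² + 2·3.3·70 = 462 → v = 21.5 m/s
t = (v − v₀)/a = (21.5 − 0)/3.3 = 6.51 s

Phase 2 (constant speed): v₀ = 21.5 m/s, a = 0 m/s².
Constant speed: t = d/v = 180/21.5 = 8.37 s

Phase 3 (accelerating): v₀ = 21.5 m/s, a = 2.3 m/s².
v = v₀ + at → t = (39.5 − 21.5) / 2.3 = 7.83 s
v² = v₀² + 2aΔx → Δx = (39.5² − 21.5²)/(2·2.3) = 239 m

Phase 4 (constant speed): v₀ = 39.5 m/s, a = 0 m/s².
Constant speed: t = d/v = 545/39.5 = 13.8 s
Total distance = 70.0 + 180 + 239 + 545 = 1030 m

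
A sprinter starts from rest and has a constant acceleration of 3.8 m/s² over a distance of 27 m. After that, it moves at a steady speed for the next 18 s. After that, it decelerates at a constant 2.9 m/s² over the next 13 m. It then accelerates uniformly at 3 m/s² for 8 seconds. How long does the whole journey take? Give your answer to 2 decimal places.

30.78 s

Phase 1 (accelerating): v₀ = 0 m/s, a = 3.8 m/s².
v² = v₀² + 2aΔx = 0² + 2·3.8·27 = 205 → v = 14.3 m/s
t = (v − v₀)/a = (14.3 − 0)/3.8 = 3.77 s

Phase 2 (constant speed): v₀ = 14.3 m/s, a = 0 m/s².
v = v₀ + at = 14.3 + (0)(18) = 14.3 m/s
Δx = v₀t + ½at² = 14.3·18 + 0.5·0·18² = 258 m

Phase 3 (decelerating): v₀ = 14.3 m/s, a = -2.9 m/s².
v² = v₀² + 2aΔx = 14.3² + 2·-2.9·13 = 130 → v = 11.4 m/s
t = (v − v₀)/a = (11.4 − 14.3)/-2.9 = 1.01 s

Phase 4 (accelerating): v₀ = 11.4 m/s, a = 3 m/s².
v = v₀ + at = 11.4 + (3)(8) = 35.4 m/s
Δx = v₀t + ½at² = 11.4·8 + 0.5·3·8² = 187 m
Total time = 3.77 + 18.0 + 1.01 + 8.00 = 30.8 s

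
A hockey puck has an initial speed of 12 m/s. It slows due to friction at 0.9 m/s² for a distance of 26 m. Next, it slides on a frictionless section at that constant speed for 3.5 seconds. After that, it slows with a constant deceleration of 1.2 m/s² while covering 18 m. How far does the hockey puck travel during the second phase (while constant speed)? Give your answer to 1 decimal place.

34.5 m

Phase 1 (decelerating): v₀ = 12.0 m/s, a = -0.9 m/s².
v² = v₀² + 2aΔx = 12.0² + 2·-0.9·26 = 97.2 → v = 9.86 m/s
t = (v − v₀)/a = (9.86 − 12.0)/-0.9 = 2.38 s

Phase 2 (constant speed): v₀ = 9.86 m/s, a = 0 m/s².
v = v₀ + at = 9.86 + (0)(3.5) = 9.86 m/s
Δx = v₀t + ½at² = 9.86·3.5 + 0.5·0·3.5² = 34.5 m
Distance in phase 2 = 34.5 m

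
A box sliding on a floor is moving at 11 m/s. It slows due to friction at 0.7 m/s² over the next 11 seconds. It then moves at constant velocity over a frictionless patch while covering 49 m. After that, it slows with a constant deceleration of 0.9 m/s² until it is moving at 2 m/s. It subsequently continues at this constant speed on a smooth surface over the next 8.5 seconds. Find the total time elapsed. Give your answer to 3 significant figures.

35.8 s

Phase 1 (decelerating): v₀ = 11.0 m/s, a = -0.7 m/s².
v = v₀ + at = 11.0 + (-0.7)(11) = 3.30 m/s
Δx = v₀t + ½at² = 11.0·11 + 0.5·-0.7·11² = 78.7 m

Phase 2 (constant speed): v₀ = 3.30 m/s, a = 0 m/s².
Constant speed: t = d/v = 49/3.30 = 14.8 s

Phase 3 (decelerating): v₀ = 3.30 m/s, a = -0.9 m/s².
v = v₀ + at → t = (2 − 3.30) / -0.9 = 1.44 s
v² = v₀² + 2aΔx → Δx = (2² − 3.30²)/(2·-0.9) = 3.83 m

Phase 4 (constant speed): v₀ = 2.00 m/s, a = 0 m/s².
v = v₀ + at = 2.00 + (0)(8.5) = 2.00 m/s
Δx = v₀t + ½at² = 2.00·8.5 + 0.5·0·8.5² = 17.0 m
Total time = 11.0 + 14.8 + 1.44 + 8.50 = 35.8 s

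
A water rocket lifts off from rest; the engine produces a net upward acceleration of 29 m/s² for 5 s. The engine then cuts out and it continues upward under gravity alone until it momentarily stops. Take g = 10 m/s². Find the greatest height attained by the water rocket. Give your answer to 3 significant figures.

1410 m

Phase 1 (powered ascent): v₀ = 0 m/s, a = 29 m/s².
v = v₀ + at = 0 + (29)(5) = 145 m/s
Δx = v₀t + ½at² = 0·5 + 0.5·29·5² = 362 m

Phase 2 (coasting upward): v₀ = 145 m/s, a = -10 m/s².
v = v₀ + at → t = (0 − 145) / -10 = 14.5 s
v² = v₀² + 2aΔx → Δx = (0² − 145²)/(2·-10) = 1050 m
Maximum height = 362 + 1050 = 1410 m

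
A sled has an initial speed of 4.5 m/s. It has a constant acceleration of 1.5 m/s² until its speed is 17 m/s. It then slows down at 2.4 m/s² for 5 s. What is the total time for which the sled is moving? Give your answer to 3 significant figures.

Phase 1 (accelerating): v₀ = 4.50 m/s, a = 1.5 m/s².
v = v₀ + at → t = (17 − 4.50) / 1.5 = 8.33 s
v² = v₀² + 2aΔx → Δx = (17² − 4.50²)/(2·1.5) = 89.6 m

Phase 2 (decelerating): v₀ = 17.0 m/s, a = -2.4 m/s².
v = v₀ + at = 17.0 + (-2.4)(5) = 5.00 m/s
Δx = v₀t + ½at² = 17.0·5 + 0.5·-2.4·5² = 55.0 m
Total time = 8.33 + 5.00 = 13.3 s

13.3 s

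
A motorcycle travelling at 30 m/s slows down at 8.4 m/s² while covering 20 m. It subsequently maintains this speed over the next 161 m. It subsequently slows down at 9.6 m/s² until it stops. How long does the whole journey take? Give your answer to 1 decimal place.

10.0 s

Phase 1 (decelerating): v₀ = 30.0 m/s, a = -8.4 m/s².
v² = v₀² + 2aΔx = 30.0² + 2·-8.4·20 = 564 → v = 23.7 m/s
t = (v − v₀)/a = (23.7 − 30.0)/-8.4 = 0.744 s

Phase 2 (constant speed): v₀ = 23.7 m/s, a = 0 m/s².
Constant speed: t = d/v = 161/23.7 = 6.78 s

Phase 3 (decelerating): v₀ = 23.7 m/s, a = -9.6 m/s².
v = v₀ + at → t = (0 − 23.7) / -9.6 = 2.47 s
v² = v₀² + 2aΔx → Δx = (0² − 23.7²)/(2·-9.6) = 29.4 m
Total time = 0.744 + 6.78 + 2.47 = 10.0 s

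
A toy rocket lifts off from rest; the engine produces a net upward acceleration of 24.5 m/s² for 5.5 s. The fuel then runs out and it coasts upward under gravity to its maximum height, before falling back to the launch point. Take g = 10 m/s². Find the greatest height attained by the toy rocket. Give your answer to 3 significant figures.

Phase 1 (powered ascent): v₀ = 0 m/s, a = 24.5 m/s².
v = v₀ + at = 0 + (24.5)(5.5) = 135 m/s
Δx = v₀t + ½at² = 0·5.5 + 0.5·24.5·5.5² = 371 m

Phase 2 (coasting upward): v₀ = 135 m/s, a = -10 m/s².
v = v₀ + at → t = (0 − 135) / -10 = 13.5 s
v² = v₀² + 2aΔx → Δx = (0² − 135²)/(2·-10) = 908 m
Maximum height = 371 + 908 = 1280 m

1280 m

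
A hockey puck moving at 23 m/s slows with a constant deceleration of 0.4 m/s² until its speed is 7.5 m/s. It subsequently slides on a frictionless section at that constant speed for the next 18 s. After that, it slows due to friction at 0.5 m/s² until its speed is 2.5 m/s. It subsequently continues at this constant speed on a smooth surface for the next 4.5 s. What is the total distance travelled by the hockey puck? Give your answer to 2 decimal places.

787.19 m

Phase 1 (decelerating): v₀ = 23.0 m/s, a = -0.4 m/s².
v = v₀ + at → t = (7.5 − 23.0) / -0.4 = 38.8 s
v² = v₀² + 2aΔx → Δx = (7.5² − 23.0²)/(2·-0.4) = 591 m

Phase 2 (constant speed): v₀ = 7.50 m/s, a = 0 m/s².
v = v₀ + at = 7.50 + (0)(18) = 7.50 m/s
Δx = v₀t + ½at² = 7.50·18 + 0.5·0·18² = 135 m

Phase 3 (decelerating): v₀ = 7.50 m/s, a = -0.5 m/s².
v = v₀ + at → t = (2.5 − 7.50) / -0.5 = 10.0 s
v² = v₀² + 2aΔx → Δx = (2.5² − 7.50²)/(2·-0.5) = 50.0 m

Phase 4 (constant speed): v₀ = 2.50 m/s, a = 0 m/s².
v = v₀ + at = 2.50 + (0)(4.5) = 2.50 m/s
Δx = v₀t + ½at² = 2.50·4.5 + 0.5·0·4.5² = 11.2 m
Total distance = 591 + 135 + 50.0 + 11.2 = 787 m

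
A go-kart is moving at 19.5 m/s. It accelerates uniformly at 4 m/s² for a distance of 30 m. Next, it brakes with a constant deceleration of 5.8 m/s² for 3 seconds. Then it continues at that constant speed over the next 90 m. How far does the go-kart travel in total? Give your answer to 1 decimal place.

Phase 1 (accelerating): v₀ = 19.5 m/s, a = 4 m/s².
v² = v₀² + 2aΔx = 19.5² + 2·4·30 = 620 → v = 24.9 m/s
t = (v − v₀)/a = (24.9 − 19.5)/4 = 1.35 s

Phase 2 (decelerating): v₀ = 24.9 m/s, a = -5.8 m/s².
v = v₀ + at = 24.9 + (-5.8)(3) = 7.50 m/s
Δx = v₀t + ½at² = 24.9·3 + 0.5·-5.8·3² = 48.6 m

Phase 3 (constant speed): v₀ = 7.50 m/s, a = 0 m/s².
Constant speed: t = d/v = 90/7.50 = 12.0 s
Total distance = 30.0 + 48.6 + 90.0 = 169 m

168.6 m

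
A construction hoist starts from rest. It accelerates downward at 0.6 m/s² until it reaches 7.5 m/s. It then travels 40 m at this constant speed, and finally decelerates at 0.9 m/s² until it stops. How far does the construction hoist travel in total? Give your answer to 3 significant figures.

118 m

Phase 1 (accelerating): v₀ = 0 m/s, a = 0.6 m/s².
v = v₀ + at → t = (7.5 − 0) / 0.6 = 12.5 s
v² = v₀² + 2aΔx → Δx = (7.5² − 0²)/(2·0.6) = 46.9 m

Phase 2 (constant speed): v₀ = 7.50 m/s, a = 0 m/s².
Constant speed: t = d/v = 40/7.50 = 5.33 s

Phase 3 (decelerating): v₀ = 7.50 m/s, a = -0.9 m/s².
v = v₀ + at → t = (0 − 7.50) / -0.9 = 8.33 s
v² = v₀² + 2aΔx → Δx = (0² − 7.50²)/(2·-0.9) = 31.2 m
Total distance = 46.9 + 40.0 + 31.2 = 118 m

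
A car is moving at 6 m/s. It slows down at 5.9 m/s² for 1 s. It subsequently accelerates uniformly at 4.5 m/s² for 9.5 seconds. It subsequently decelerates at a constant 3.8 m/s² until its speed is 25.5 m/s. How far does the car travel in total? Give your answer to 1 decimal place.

Phase 1 (decelerating): v₀ = 6.00 m/s, a = -5.9 m/s².
v = v₀ + at = 6.00 + (-5.9)(1) = 0.100 m/s
Δx = v₀t + ½at² = 6.00·1 + 0.5·-5.9·1² = 3.05 m

Phase 2 (accelerating): v₀ = 0.100 m/s, a = 4.5 m/s².
v = v₀ + at = 0.100 + (4.5)(9.5) = 42.9 m/s
Δx = v₀t + ½at² = 0.100·9.5 + 0.5·4.5·9.5² = 204 m

Phase 3 (decelerating): v₀ = 42.9 m/s, a = -3.8 m/s².
v = v₀ + at → t = (25.5 − 42.9) / -3.8 = 4.57 s
v² = v₀² + 2aΔx → Δx = (25.5² − 42.9²)/(2·-3.8) = 156 m
Total distance = 3.05 + 204 + 156 = 363 m

363.1 m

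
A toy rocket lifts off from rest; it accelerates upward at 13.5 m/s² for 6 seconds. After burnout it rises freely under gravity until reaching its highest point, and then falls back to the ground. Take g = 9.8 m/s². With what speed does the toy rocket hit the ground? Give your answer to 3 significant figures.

Phase 1 (powered ascent): v₀ = 0 m/s, a = 13.5 m/s².
v = v₀ + at = 0 + (13.5)(6) = 81.0 m/s
Δx = v₀t + ½at² = 0·6 + 0.5·13.5·6² = 243 m

Phase 2 (coasting upward): v₀ = 81.0 m/s, a = -9.8 m/s².
v = v₀ + at → t = (0 − 81.0) / -9.8 = 8.27 s
v² = v₀² + 2aΔx → Δx = (0² − 81.0²)/(2·-9.8) = 335 m

Phase 3 (free fall): v₀ = 0 m/s, a = -9.8 m/s².
Falls 578 m from rest: t = √(2·578/9.8) = 10.9 s; v = g·t = 106 m/s.
Impact speed = 106 m/s

106 m/s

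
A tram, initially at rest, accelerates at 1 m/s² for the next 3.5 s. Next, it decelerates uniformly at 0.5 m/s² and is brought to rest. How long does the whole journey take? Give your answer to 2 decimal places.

10.50 s

Phase 1 (accelerating): v₀ = 0 m/s, a = 1 m/s².
v = v₀ + at = 0 + (1)(3.5) = 3.50 m/s
Δx = v₀t + ½at² = 0·3.5 + 0.5·1·3.5² = 6.12 m

Phase 2 (decelerating): v₀ = 3.50 m/s, a = -0.5 m/s².
v = v₀ + at → t = (0 − 3.50) / -0.5 = 7.00 s
v² = v₀² + 2aΔx → Δx = (0² − 3.50²)/(2·-0.5) = 12.2 m
Total time = 3.50 + 7.00 = 10.5 s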